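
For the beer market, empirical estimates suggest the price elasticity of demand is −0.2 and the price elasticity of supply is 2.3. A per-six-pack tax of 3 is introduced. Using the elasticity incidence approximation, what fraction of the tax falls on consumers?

Consumers' share ≈ 0.92.

Incidence ratio: consumers' share ≈ εs / (εs + |εd|) = 2.3 / (2.3 + 0.2) = 0.92.
Supply is the more elastic side, so consumers bear the larger share.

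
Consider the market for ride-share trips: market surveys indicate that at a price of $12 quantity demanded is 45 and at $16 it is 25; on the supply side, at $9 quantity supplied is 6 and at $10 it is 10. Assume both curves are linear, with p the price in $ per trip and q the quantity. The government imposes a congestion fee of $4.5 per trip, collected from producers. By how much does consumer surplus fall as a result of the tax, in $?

Demand slope: (25 − 45)/(16 − 12) = -5, so qd = 105 − 5p.
Supply slope: (10 − 6)/(10 − 9) = 4, so qs = 4p − 30.
Without the tax, 105 − 5p = 4p − 30 gives 9p = 135, so p* = $15 and q* = 30.
With the tax collected from producers, supply shifts: qs = 4(p − 4.5) − 30.
Solving gives q = 20 with buyers paying $17 and producers receiving $12.5 (the $4.5 wedge).
ΔCS is the trapezoid between Q = 20 and Q = 30 of height $2: ½ · (30 + 20) · 2 = $50.

Consumer surplus falls by $50.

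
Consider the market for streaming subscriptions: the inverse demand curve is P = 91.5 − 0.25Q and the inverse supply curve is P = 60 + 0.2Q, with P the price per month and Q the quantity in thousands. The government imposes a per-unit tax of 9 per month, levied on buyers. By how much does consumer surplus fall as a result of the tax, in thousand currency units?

Inverting to Q(P) form: Qd = 366 − 4P; Qs = 5P − 300.
Before the tax: set 366 − 4P = 5P − 300 → P* = 74, Q* = 70.
With the tax collected from buyers, demand (in seller-price terms) shifts: Qd = 366 − 4(P + 9).
New equilibrium: buyers pay 79, sellers receive 70, Q = 50. (Wedge: Pb − Ps = 9.)
ΔCS is the trapezoid between Q = 50 and Q = 70 of height 5: ½ · (70 + 50) · 5 = 300.

Consumer surplus falls by 300 thousand.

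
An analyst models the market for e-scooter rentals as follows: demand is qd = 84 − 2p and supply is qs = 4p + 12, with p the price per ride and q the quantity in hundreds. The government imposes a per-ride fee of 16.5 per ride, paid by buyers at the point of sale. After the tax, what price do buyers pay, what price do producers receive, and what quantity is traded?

Before the tax: set 84 − 2p = 4p + 12 → p* = 12, q* = 60.
With the tax collected from buyers, demand (in seller-price terms) shifts: qd = 84 − 2(p + 16.5).
New equilibrium: buyers pay 23, producers receive 6.5, q = 38. (Wedge: pb − ps = 16.5.)

Buyers pay 23; producers receive 6.5; quantity = 38.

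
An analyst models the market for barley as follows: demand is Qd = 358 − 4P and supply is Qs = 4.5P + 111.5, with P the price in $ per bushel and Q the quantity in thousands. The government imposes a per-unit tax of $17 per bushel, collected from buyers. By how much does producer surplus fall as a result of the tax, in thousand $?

Before the tax: set 358 − 4P = 4.5P + 111.5 → P* = $29, Q* = 242.
With the tax collected from buyers, demand (in seller-price terms) shifts: Qd = 358 − 4(P + 17).
New equilibrium: buyers pay $38, suppliers receive $21, Q = 206. (Wedge: Pb − Ps = 17.)
ΔPS is the trapezoid between Q = 206 and Q = 242 of height $8: ½ · (242 + 206) · 8 = $1792.

Producer surplus falls by $1792 thousand.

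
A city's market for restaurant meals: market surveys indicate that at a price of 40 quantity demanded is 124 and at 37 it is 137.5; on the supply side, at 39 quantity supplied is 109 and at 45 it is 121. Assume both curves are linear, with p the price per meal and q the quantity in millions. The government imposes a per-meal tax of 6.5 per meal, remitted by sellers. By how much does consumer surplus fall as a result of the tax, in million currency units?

Demand slope: (137.5 − 124)/(37 − 40) = -4.5, so qd = 304 − 4.5p.
Supply slope: (121 − 109)/(45 − 39) = 2, so qs = 2p + 31.
Before the tax: set 304 − 4.5p = 2p + 31 → p* = 42, q* = 115.
With the tax collected from sellers, supply shifts: qs = 2(p − 6.5) + 31.
New equilibrium: consumers pay 44, sellers receive 37.5, q = 106. (Wedge: pb − ps = 6.5.)
ΔCS is the trapezoid between Q = 106 and Q = 115 of height 2: ½ · (115 + 106) · 2 = 221.

Consumer surplus falls by 221 million.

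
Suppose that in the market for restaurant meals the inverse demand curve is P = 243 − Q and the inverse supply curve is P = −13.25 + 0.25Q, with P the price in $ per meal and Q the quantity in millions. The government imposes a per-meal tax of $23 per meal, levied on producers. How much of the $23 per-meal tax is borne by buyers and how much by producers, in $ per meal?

Rewrite in direct form: Qd = 243 − P and Qs = 4P + 53.
Without the tax, 243 − P = 4P + 53 gives 5P = 190, so P* = $38 and Q* = 205.
With the tax collected from producers, supply shifts: Qs = 4(P − 23) + 53.
New equilibrium: buyers pay $56.4, producers receive $33.4, Q = 186.6. (Wedge: Pb − Ps = 23.)
Burden on buyers: $18.4; on producers: $4.6. (They sum to $23.)
The less price-elastic side of the market bears the larger share of a per-unit tax.

Buyers bear $18.4 per meal; producers bear $4.6 per meal.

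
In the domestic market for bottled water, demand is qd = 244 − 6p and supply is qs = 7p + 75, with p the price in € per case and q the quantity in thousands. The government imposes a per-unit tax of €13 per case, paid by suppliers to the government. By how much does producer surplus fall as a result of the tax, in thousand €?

Producer surplus falls by €870 thousand.

Without the tax, 244 − 6p = 7p + 75 gives 13p = 169, so p* = €13 and q* = 166.
With the tax collected from suppliers, supply shifts: qs = 7(p − 13) + 75.
New equilibrium: buyers pay €20, suppliers receive €7, q = 124. (Wedge: pb − ps = 13.)
ΔPS is the trapezoid between Q = 124 and Q = 166 of height €6: ½ · (166 + 124) · 6 = €870.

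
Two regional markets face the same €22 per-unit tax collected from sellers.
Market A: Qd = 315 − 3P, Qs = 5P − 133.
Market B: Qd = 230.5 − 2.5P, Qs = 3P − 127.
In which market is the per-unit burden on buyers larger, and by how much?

Market A: pre-tax P* = €56, Q* = 147; post-tax Q = 105.75; per-unit burden on buyers = €13.75.
Market B: pre-tax P* = €65, Q* = 68; post-tax Q = 38; per-unit burden on buyers = €12.
Difference: €13.75 vs €12 → market A is larger by €1.75.

Market A, by €1.75.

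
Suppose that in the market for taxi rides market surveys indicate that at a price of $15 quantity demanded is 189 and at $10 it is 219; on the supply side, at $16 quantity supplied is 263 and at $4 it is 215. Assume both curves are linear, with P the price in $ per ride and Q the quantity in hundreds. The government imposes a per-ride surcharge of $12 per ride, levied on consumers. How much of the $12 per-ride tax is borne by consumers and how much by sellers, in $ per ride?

Consumers bear $4.8 per ride; sellers bear $7.2 per ride.

Demand slope: (219 − 189)/(10 − 15) = -6, so Qd = 279 − 6P.
Supply slope: (215 − 263)/(4 − 16) = 4, so Qs = 4P + 199.
Without the tax, 279 − 6P = 4P + 199 gives 10P = 80, so P* = $8 and Q* = 231.
With the tax collected from consumers, demand (in seller-price terms) shifts: Qd = 279 − 6(P + 12).
New equilibrium: consumers pay $12.8, sellers receive $0.8, Q = 202.2. (Wedge: Pb − Ps = 12.)
Burden on consumers: $4.8; on sellers: $7.2. (They sum to $12.)
The less price-elastic side of the market bears the larger share of a per-unit tax.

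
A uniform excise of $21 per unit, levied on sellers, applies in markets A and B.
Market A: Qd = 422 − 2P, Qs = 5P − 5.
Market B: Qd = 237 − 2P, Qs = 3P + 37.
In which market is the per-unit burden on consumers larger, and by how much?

Market A, by $2.4.

Market A: pre-tax P* = $61, Q* = 300; post-tax Q = 270; per-unit burden on consumers = $15.
Market B: pre-tax P* = $40, Q* = 157; post-tax Q = 131.8; per-unit burden on consumers = $12.6.
Difference: $15 vs $12.6 → market A is larger by $2.4.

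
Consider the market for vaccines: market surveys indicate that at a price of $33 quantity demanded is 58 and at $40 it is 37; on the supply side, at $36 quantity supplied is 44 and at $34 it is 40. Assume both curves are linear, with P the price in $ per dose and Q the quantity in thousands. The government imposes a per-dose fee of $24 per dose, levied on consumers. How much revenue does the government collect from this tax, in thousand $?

Tax revenue = $412.8 thousand.

Demand slope: (37 − 58)/(40 − 33) = -3, so Qd = 157 − 3P.
Supply slope: (40 − 44)/(34 − 36) = 2, so Qs = 2P − 28.
Without the tax, 157 − 3P = 2P − 28 gives 5P = 185, so P* = $37 and Q* = 46.
With the tax collected from consumers, demand (in seller-price terms) shifts: Qd = 157 − 3(P + 24).
New equilibrium: consumers pay $46.6, producers receive $22.6, Q = 17.2. (Wedge: Pb − Ps = 24.)
Revenue = t · Q = 24 · 17.2 = $412.8.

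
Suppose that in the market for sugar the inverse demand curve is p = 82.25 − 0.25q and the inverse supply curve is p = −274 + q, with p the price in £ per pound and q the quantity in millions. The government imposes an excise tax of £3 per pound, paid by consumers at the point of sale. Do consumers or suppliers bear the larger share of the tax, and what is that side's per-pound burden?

Inverting to q(p) form: qd = 329 − 4p; qs = p + 274.
Without the tax, 329 − 4p = p + 274 gives 5p = 55, so p* = £11 and q* = 285.
With the tax collected from consumers, demand (in seller-price terms) shifts: qd = 329 − 4(p + 3).
New equilibrium: consumers pay £11.6, suppliers receive £8.6, q = 282.6. (Wedge: pb − ps = 3.)
Per-pound burden: consumers £0.6, suppliers £2.4.
Suppliers take the larger share because supply is less price-elastic here (demand slope 4 vs supply slope 1).

Suppliers bear the larger share: £2.4 per pound.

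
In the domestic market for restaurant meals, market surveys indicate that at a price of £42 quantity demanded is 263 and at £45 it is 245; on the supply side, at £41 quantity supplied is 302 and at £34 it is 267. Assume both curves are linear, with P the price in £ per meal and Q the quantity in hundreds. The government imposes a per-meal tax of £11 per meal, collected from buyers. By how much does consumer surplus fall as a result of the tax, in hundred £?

Consumer surplus falls by £1360 hundred.

Demand slope: (245 − 263)/(45 − 42) = -6, so Qd = 515 − 6P.
Supply slope: (267 − 302)/(34 − 41) = 5, so Qs = 5P + 97.
Before the tax: set 515 − 6P = 5P + 97 → P* = £38, Q* = 287.
With the tax collected from buyers, demand (in seller-price terms) shifts: Qd = 515 − 6(P + 11).
New equilibrium: buyers pay £43, sellers receive £32, Q = 257. (Wedge: Pb − Ps = 11.)
ΔCS is the trapezoid between Q = 257 and Q = 287 of height £5: ½ · (287 + 257) · 5 = £1360.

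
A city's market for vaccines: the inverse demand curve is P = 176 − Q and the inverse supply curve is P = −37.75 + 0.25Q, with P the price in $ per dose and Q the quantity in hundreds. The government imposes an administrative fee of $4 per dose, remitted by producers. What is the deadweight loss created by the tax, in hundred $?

Deadweight loss = $6.4 hundred.

Inverting to Q(P) form: Qd = 176 − P; Qs = 4P + 151.
Without the tax, 176 − P = 4P + 151 gives 5P = 25, so P* = $5 and Q* = 171.
With the tax collected from producers, supply shifts: Qs = 4(P − 4) + 151.
Solving gives Q = 167.8 with buyers paying $8.2 and producers receiving $4.2 (the $4 wedge).
Quantity falls by |ΔQ| = |171 − 167.8| = 3.2.
DWL = ½ · t · |ΔQ| = ½ · 4 · 3.2 = $6.4.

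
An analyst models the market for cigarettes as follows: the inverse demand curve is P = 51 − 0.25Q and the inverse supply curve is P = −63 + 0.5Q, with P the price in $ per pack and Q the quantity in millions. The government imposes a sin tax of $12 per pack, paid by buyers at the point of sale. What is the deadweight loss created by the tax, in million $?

Deadweight loss = $96 million.

Inverting to Q(P) form: Qd = 204 − 4P; Qs = 2P + 126.
Before the tax: set 204 − 4P = 2P + 126 → P* = $13, Q* = 152.
With the tax collected from buyers, demand (in seller-price terms) shifts: Qd = 204 − 4(P + 12).
Solving gives Q = 136 with buyers paying $17 and producers receiving $5 (the $12 wedge).
Quantity falls by |ΔQ| = |152 − 136| = 16.
DWL = ½ · t · |ΔQ| = ½ · 12 · 16 = $96.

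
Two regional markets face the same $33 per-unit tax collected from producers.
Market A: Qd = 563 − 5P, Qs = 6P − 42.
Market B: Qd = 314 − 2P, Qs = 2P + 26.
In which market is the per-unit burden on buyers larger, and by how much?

Market A, by $1.5.

Market A: pre-tax P* = $55, Q* = 288; post-tax Q = 198; per-unit burden on buyers = $18.
Market B: pre-tax P* = $72, Q* = 170; post-tax Q = 137; per-unit burden on buyers = $16.5.
Difference: $18 vs $16.5 → market A is larger by $1.5.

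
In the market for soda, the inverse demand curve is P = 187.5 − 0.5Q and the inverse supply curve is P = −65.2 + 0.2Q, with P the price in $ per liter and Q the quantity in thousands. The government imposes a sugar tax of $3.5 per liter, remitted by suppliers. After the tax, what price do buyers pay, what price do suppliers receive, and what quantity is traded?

Buyers pay $9.5; suppliers receive $6; quantity = 356.

Inverting to Q(P) form: Qd = 375 − 2P; Qs = 5P + 326.
Without the tax, 375 − 2P = 5P + 326 gives 7P = 49, so P* = $7 and Q* = 361.
With the tax collected from suppliers, supply shifts: Qs = 5(P − 3.5) + 326.
Solving gives Q = 356 with buyers paying $9.5 and suppliers receiving $6 (the $3.5 wedge).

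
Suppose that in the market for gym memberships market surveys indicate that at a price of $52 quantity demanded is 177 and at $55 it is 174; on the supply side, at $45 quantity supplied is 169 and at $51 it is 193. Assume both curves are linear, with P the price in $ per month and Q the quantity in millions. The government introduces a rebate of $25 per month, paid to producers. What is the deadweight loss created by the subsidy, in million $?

Demand slope: (174 − 177)/(55 − 52) = -1, so Qd = 229 − P.
Supply slope: (193 − 169)/(51 − 45) = 4, so Qs = 4P − 11.
Before the subsidy: set 229 − P = 4P − 11 → P* = $48, Q* = 181.
With a per-unit subsidy paid to producers, each receives P + 25 per unit sold, so supply becomes Qs = 4(P + 25) − 11.
Solving gives Q = 201 with buyers paying $28 and producers receiving $53 (the $25 wedge).
Quantity rises by |ΔQ| = |181 − 201| = 20.
DWL = ½ · t · |ΔQ| = ½ · 25 · 20 = $250.

Deadweight loss = $250 million.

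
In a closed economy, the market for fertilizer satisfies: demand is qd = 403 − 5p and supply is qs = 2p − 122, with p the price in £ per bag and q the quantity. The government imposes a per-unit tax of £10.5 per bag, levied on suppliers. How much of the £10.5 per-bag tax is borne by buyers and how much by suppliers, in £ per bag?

Before the tax: set 403 − 5p = 2p − 122 → p* = £75, q* = 28.
With the tax collected from suppliers, supply shifts: qs = 2(p − 10.5) − 122.
Solving gives q = 13 with buyers paying £78 and suppliers receiving £67.5 (the £10.5 wedge).
Burden on buyers: £3; on suppliers: £7.5. (They sum to £10.5.)

Buyers bear £3 per bag; suppliers bear £7.5 per bag.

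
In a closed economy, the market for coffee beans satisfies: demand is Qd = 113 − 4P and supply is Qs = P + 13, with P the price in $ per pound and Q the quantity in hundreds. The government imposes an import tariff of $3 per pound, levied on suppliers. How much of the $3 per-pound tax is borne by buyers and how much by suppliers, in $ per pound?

Without the tax, 113 − 4P = P + 13 gives 5P = 100, so P* = $20 and Q* = 33.
With the tax collected from suppliers, supply shifts: Qs = (P − 3) + 13.
Solving gives Q = 30.6 with buyers paying $20.6 and suppliers receiving $17.6 (the $3 wedge).
Burden on buyers: $0.6; on suppliers: $2.4. (They sum to $3.)
The less price-elastic side of the market bears the larger share of a per-unit tax.

Buyers bear $0.6 per pound; suppliers bear $2.4 per pound.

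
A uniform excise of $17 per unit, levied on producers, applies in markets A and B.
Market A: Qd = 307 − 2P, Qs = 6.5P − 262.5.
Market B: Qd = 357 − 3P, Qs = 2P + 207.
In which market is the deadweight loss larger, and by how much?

Market A: pre-tax P* = $67, Q* = 173; post-tax Q = 147; deadweight loss = $221.
Market B: pre-tax P* = $30, Q* = 267; post-tax Q = 246.6; deadweight loss = $173.4.
Difference: $221 vs $173.4 → market A is larger by $47.6.

Market A, by $47.6.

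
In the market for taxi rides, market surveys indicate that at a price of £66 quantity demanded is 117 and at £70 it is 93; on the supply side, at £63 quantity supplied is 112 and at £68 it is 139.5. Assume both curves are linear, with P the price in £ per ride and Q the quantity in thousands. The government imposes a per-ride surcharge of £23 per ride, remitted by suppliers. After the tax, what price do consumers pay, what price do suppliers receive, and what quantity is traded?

Consumers pay £76; suppliers receive £53; quantity = 57.

Demand slope: (93 − 117)/(70 − 66) = -6, so Qd = 513 − 6P.
Supply slope: (139.5 − 112)/(68 − 63) = 5.5, so Qs = 5.5P − 234.5.
Without the tax, 513 − 6P = 5.5P − 234.5 gives 11.5P = 747.5, so P* = £65 and Q* = 123.
With the tax collected from suppliers, supply shifts: Qs = 5.5(P − 23) − 234.5.
New equilibrium: consumers pay £76, suppliers receive £53, Q = 57. (Wedge: Pb − Ps = 23.)
The less price-elastic side of the market bears the larger share of a per-unit tax.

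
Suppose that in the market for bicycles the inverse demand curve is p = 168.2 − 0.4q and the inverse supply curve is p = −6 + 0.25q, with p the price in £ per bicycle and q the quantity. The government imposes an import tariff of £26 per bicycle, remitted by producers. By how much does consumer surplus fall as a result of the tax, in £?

Inverting to q(p) form: qd = 420.5 − 2.5p; qs = 4p + 24.
Without the tax, 420.5 − 2.5p = 4p + 24 gives 6.5p = 396.5, so p* = £61 and q* = 268.
With the tax collected from producers, supply shifts: qs = 4(p − 26) + 24.
Solving gives q = 228 with buyers paying £77 and producers receiving £51 (the £26 wedge).
ΔCS is the trapezoid between Q = 228 and Q = 268 of height £16: ½ · (268 + 228) · 16 = £3968.

Consumer surplus falls by £3968.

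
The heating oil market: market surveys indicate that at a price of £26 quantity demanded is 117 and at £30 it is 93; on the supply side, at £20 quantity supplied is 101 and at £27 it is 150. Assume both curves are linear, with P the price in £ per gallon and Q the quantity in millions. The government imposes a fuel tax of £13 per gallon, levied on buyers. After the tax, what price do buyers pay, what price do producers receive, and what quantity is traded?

Buyers pay £31; producers receive £18; quantity = 87.

Demand slope: (93 − 117)/(30 − 26) = -6, so Qd = 273 − 6P.
Supply slope: (150 − 101)/(27 − 20) = 7, so Qs = 7P − 39.
Without the tax, 273 − 6P = 7P − 39 gives 13P = 312, so P* = £24 and Q* = 129.
With the tax collected from buyers, demand (in seller-price terms) shifts: Qd = 273 − 6(P + 13).
Solving gives Q = 87 with buyers paying £31 and producers receiving £18 (the £13 wedge).
The less price-elastic side of the market bears the larger share of a per-unit tax.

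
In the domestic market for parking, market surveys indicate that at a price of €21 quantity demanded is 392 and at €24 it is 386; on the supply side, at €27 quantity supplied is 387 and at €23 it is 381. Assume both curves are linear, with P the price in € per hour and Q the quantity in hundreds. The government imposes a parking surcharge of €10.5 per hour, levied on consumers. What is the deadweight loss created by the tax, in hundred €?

Deadweight loss = €47.25 hundred.

Demand slope: (386 − 392)/(24 − 21) = -2, so Qd = 434 − 2P.
Supply slope: (381 − 387)/(23 − 27) = 1.5, so Qs = 1.5P + 346.5.
Before the tax: set 434 − 2P = 1.5P + 346.5 → P* = €25, Q* = 384.
With the tax collected from consumers, demand (in seller-price terms) shifts: Qd = 434 − 2(P + 10.5).
Solving gives Q = 375 with consumers paying €29.5 and suppliers receiving €19 (the €10.5 wedge).
Quantity falls by |ΔQ| = |384 − 375| = 9.
DWL = ½ · t · |ΔQ| = ½ · 10.5 · 9 = €47.25.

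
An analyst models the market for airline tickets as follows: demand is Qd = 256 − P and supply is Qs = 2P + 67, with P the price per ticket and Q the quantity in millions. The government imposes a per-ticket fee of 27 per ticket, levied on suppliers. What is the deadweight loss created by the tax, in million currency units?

Deadweight loss = 243 million.

Before the tax: set 256 − P = 2P + 67 → P* = 63, Q* = 193.
With the tax collected from suppliers, supply shifts: Qs = 2(P − 27) + 67.
New equilibrium: buyers pay 81, suppliers receive 54, Q = 175. (Wedge: Pb − Ps = 27.)
Quantity falls by |ΔQ| = |193 − 175| = 18.
DWL = ½ · t · |ΔQ| = ½ · 27 · 18 = 243.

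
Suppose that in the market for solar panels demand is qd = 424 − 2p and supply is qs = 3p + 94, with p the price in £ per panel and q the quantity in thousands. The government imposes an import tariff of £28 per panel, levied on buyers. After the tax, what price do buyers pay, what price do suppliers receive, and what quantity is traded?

Before the tax: set 424 − 2p = 3p + 94 → p* = £66, q* = 292.
With the tax collected from buyers, demand (in seller-price terms) shifts: qd = 424 − 2(p + 28).
New equilibrium: buyers pay £82.8, suppliers receive £54.8, q = 258.4. (Wedge: pb − ps = 28.)
The less price-elastic side of the market bears the larger share of a per-unit tax.

Buyers pay £82.8; suppliers receive £54.8; quantity = 258.4.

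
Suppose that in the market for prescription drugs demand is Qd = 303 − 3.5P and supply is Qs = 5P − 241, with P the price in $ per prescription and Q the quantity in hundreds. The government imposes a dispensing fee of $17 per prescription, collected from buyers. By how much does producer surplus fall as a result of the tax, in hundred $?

Without the tax, 303 − 3.5P = 5P − 241 gives 8.5P = 544, so P* = $64 and Q* = 79.
With the tax collected from buyers, demand (in seller-price terms) shifts: Qd = 303 − 3.5(P + 17).
New equilibrium: buyers pay $74, suppliers receive $57, Q = 44. (Wedge: Pb − Ps = 17.)
ΔPS is the trapezoid between Q = 44 and Q = 79 of height $7: ½ · (79 + 44) · 7 = $430.5.

Producer surplus falls by $430.5 hundred.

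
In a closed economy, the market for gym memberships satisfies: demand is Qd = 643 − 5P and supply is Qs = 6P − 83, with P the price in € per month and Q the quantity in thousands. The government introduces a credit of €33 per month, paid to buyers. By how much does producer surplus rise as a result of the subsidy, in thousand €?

Without the subsidy, 643 − 5P = 6P − 83 gives 11P = 726, so P* = €66 and Q* = 313.
With a per-unit subsidy paid to buyers, each effectively pays P − 33, so demand becomes Qd = 643 − 5(P − 33).
Solving gives Q = 403 with buyers paying €48 and producers receiving €81 (the €33 wedge).
ΔPS is the trapezoid between Q = 403 and Q = 313 of height €15: ½ · (313 + 403) · 15 = €5370.

Producer surplus rises by €5370 thousand.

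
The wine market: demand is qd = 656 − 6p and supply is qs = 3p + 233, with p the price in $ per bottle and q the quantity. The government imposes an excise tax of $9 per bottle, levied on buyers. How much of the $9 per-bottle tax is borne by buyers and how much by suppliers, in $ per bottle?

Buyers bear $3 per bottle; suppliers bear $6 per bottle.

Without the tax, 656 − 6p = 3p + 233 gives 9p = 423, so p* = $47 and q* = 374.
With the tax collected from buyers, demand (in seller-price terms) shifts: qd = 656 − 6(p + 9).
New equilibrium: buyers pay $50, suppliers receive $41, q = 356. (Wedge: pb − ps = 9.)
Burden on buyers: $3; on suppliers: $6. (They sum to $9.)
The less price-elastic side of the market bears the larger share of a per-unit tax.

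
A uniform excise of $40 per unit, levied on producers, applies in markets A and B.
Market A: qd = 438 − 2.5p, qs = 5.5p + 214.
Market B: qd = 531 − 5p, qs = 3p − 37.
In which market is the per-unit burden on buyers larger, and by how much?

Market A: pre-tax p* = $28, q* = 368; post-tax q = 299.25; per-unit burden on buyers = $27.5.
Market B: pre-tax p* = $71, q* = 176; post-tax q = 101; per-unit burden on buyers = $15.
Difference: $27.5 vs $15 → market A is larger by $12.5.

Market A, by $12.5.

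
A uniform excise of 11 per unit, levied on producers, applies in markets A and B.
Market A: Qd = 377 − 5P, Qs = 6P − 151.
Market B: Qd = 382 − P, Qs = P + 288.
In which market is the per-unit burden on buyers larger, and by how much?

Market A, by 0.5.

Market A: pre-tax P* = 48, Q* = 137; post-tax Q = 107; per-unit burden on buyers = 6.
Market B: pre-tax P* = 47, Q* = 335; post-tax Q = 329.5; per-unit burden on buyers = 5.5.
Difference: 6 vs 5.5 → market A is larger by 0.5.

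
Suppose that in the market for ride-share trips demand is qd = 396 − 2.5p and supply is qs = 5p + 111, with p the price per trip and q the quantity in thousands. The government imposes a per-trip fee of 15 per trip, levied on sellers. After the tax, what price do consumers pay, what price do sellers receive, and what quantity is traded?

Consumers pay 48; sellers receive 33; quantity = 276.

Before the tax: set 396 − 2.5p = 5p + 111 → p* = 38, q* = 301.
With the tax collected from sellers, supply shifts: qs = 5(p − 15) + 111.
New equilibrium: consumers pay 48, sellers receive 33, q = 276. (Wedge: pb − ps = 15.)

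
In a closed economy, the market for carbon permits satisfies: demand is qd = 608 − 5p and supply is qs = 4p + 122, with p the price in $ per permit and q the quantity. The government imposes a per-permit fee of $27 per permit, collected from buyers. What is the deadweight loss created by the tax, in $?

Deadweight loss = $810.

Before the tax: set 608 − 5p = 4p + 122 → p* = $54, q* = 338.
With the tax collected from buyers, demand (in seller-price terms) shifts: qd = 608 − 5(p + 27).
New equilibrium: buyers pay $66, producers receive $39, q = 278. (Wedge: pb − ps = 27.)
Quantity falls by |ΔQ| = |338 − 278| = 60.
DWL = ½ · t · |ΔQ| = ½ · 27 · 60 = $810.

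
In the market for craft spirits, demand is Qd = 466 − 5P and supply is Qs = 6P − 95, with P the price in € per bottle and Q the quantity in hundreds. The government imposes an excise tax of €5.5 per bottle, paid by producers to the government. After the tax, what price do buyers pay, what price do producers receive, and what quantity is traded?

Without the tax, 466 − 5P = 6P − 95 gives 11P = 561, so P* = €51 and Q* = 211.
With the tax collected from producers, supply shifts: Qs = 6(P − 5.5) − 95.
Solving gives Q = 196 with buyers paying €54 and producers receiving €48.5 (the €5.5 wedge).

Buyers pay €54; producers receive €48.5; quantity = 196.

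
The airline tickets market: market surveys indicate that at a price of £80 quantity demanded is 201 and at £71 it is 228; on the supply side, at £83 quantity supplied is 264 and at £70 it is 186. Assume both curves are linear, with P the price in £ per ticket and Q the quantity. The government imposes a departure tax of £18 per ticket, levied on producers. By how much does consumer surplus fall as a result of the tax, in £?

Consumer surplus falls by £2376.

Demand slope: (228 − 201)/(71 − 80) = -3, so Qd = 441 − 3P.
Supply slope: (186 − 264)/(70 − 83) = 6, so Qs = 6P − 234.
Before the tax: set 441 − 3P = 6P − 234 → P* = £75, Q* = 216.
With the tax collected from producers, supply shifts: Qs = 6(P − 18) − 234.
New equilibrium: consumers pay £87, producers receive £69, Q = 180. (Wedge: Pb − Ps = 18.)
ΔCS is the trapezoid between Q = 180 and Q = 216 of height £12: ½ · (216 + 180) · 12 = £2376.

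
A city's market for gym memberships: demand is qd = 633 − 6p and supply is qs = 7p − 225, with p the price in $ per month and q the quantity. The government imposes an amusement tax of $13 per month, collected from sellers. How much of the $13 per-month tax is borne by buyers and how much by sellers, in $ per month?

Buyers bear $7 per month; sellers bear $6 per month.

Without the tax, 633 − 6p = 7p − 225 gives 13p = 858, so p* = $66 and q* = 237.
With the tax collected from sellers, supply shifts: qs = 7(p − 13) − 225.
Solving gives q = 195 with buyers paying $73 and sellers receiving $60 (the $13 wedge).
Burden on buyers: $7; on sellers: $6. (They sum to $13.)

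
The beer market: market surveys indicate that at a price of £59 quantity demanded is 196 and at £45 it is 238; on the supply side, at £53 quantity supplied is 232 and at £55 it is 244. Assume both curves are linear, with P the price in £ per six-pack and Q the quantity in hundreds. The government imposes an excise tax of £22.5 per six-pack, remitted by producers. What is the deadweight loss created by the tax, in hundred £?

Deadweight loss = £506.25 hundred.

Demand slope: (238 − 196)/(45 − 59) = -3, so Qd = 373 − 3P.
Supply slope: (244 − 232)/(55 − 53) = 6, so Qs = 6P − 86.
Without the tax, 373 − 3P = 6P − 86 gives 9P = 459, so P* = £51 and Q* = 220.
With the tax collected from producers, supply shifts: Qs = 6(P − 22.5) − 86.
Solving gives Q = 175 with buyers paying £66 and producers receiving £43.5 (the £22.5 wedge).
Quantity falls by |ΔQ| = |220 − 175| = 45.
DWL = ½ · t · |ΔQ| = ½ · 22.5 · 45 = £506.25.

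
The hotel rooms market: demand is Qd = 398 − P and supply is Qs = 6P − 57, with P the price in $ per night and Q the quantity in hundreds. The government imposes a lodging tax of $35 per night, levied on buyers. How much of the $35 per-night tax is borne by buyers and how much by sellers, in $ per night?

Buyers bear $30 per night; sellers bear $5 per night.

Without the tax, 398 − P = 6P − 57 gives 7P = 455, so P* = $65 and Q* = 333.
With the tax collected from buyers, demand (in seller-price terms) shifts: Qd = 398 − (P + 35).
New equilibrium: buyers pay $95, sellers receive $60, Q = 303. (Wedge: Pb − Ps = 35.)
Burden on buyers: $30; on sellers: $5. (They sum to $35.)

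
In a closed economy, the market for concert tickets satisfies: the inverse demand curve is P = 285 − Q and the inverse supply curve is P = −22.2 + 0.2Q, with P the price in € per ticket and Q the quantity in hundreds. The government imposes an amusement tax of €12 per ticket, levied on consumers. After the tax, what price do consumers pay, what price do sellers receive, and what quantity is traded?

Consumers pay €39; sellers receive €27; quantity = 246.

Inverting to Q(P) form: Qd = 285 − P; Qs = 5P + 111.
Before the tax: set 285 − P = 5P + 111 → P* = €29, Q* = 256.
With the tax collected from consumers, demand (in seller-price terms) shifts: Qd = 285 − (P + 12).
New equilibrium: consumers pay €39, sellers receive €27, Q = 246. (Wedge: Pb − Ps = 12.)
The less price-elastic side of the market bears the larger share of a per-unit tax.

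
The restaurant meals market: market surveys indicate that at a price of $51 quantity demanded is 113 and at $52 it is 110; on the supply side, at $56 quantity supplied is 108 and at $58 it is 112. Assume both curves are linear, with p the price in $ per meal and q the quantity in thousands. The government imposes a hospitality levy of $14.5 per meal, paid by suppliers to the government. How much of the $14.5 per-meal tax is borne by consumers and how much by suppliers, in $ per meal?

Consumers bear $5.8 per meal; suppliers bear $8.7 per meal.

Demand slope: (110 − 113)/(52 − 51) = -3, so qd = 266 − 3p.
Supply slope: (112 − 108)/(58 − 56) = 2, so qs = 2p − 4.
Before the tax: set 266 − 3p = 2p − 4 → p* = $54, q* = 104.
With the tax collected from suppliers, supply shifts: qs = 2(p − 14.5) − 4.
New equilibrium: consumers pay $59.8, suppliers receive $45.3, q = 86.6. (Wedge: pb − ps = 14.5.)
Burden on consumers: $5.8; on suppliers: $8.7. (They sum to $14.5.)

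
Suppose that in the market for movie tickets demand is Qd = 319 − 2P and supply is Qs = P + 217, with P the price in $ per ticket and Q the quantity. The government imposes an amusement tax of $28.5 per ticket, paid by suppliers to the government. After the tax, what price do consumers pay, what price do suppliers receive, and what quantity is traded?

Consumers pay $43.5; suppliers receive $15; quantity = 232.

Before the tax: set 319 − 2P = P + 217 → P* = $34, Q* = 251.
With the tax collected from suppliers, supply shifts: Qs = (P − 28.5) + 217.
Solving gives Q = 232 with consumers paying $43.5 and suppliers receiving $15 (the $28.5 wedge).
The less price-elastic side of the market bears the larger share of a per-unit tax.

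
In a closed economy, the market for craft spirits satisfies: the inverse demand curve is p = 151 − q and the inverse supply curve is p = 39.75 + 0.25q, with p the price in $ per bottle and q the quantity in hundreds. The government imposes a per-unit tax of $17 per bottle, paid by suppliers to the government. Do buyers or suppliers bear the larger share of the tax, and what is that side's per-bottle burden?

Inverting to q(p) form: qd = 151 − p; qs = 4p − 159.
Without the tax, 151 − p = 4p − 159 gives 5p = 310, so p* = $62 and q* = 89.
With the tax collected from suppliers, supply shifts: qs = 4(p − 17) − 159.
New equilibrium: buyers pay $75.6, suppliers receive $58.6, q = 75.4. (Wedge: pb − ps = 17.)
Per-bottle burden: buyers $13.6, suppliers $3.4.
Buyers take the larger share because demand is less price-elastic here (demand slope 1 vs supply slope 4).
The less price-elastic side of the market bears the larger share of a per-unit tax.

Buyers bear the larger share: $13.6 per bottle.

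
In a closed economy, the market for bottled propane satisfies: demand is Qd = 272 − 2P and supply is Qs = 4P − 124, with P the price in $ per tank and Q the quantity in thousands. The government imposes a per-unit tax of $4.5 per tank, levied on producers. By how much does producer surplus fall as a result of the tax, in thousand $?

Producer surplus falls by $205.5 thousand.

Without the tax, 272 − 2P = 4P − 124 gives 6P = 396, so P* = $66 and Q* = 140.
With the tax collected from producers, supply shifts: Qs = 4(P − 4.5) − 124.
Solving gives Q = 134 with consumers paying $69 and producers receiving $64.5 (the $4.5 wedge).
ΔPS is the trapezoid between Q = 134 and Q = 140 of height $1.5: ½ · (140 + 134) · 1.5 = $205.5.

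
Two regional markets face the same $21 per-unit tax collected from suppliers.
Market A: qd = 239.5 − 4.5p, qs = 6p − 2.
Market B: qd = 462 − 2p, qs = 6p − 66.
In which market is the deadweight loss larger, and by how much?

Market A: pre-tax p* = $23, q* = 136; post-tax q = 82; deadweight loss = $567.
Market B: pre-tax p* = $66, q* = 330; post-tax q = 298.5; deadweight loss = $330.75.
Difference: $567 vs $330.75 → market A is larger by $236.25.

Market A, by $236.25.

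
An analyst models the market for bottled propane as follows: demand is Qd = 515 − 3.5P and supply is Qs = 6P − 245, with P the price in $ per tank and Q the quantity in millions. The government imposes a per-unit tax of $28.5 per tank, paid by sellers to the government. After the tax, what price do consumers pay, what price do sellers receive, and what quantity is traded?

Consumers pay $98; sellers receive $69.5; quantity = 172.

Without the tax, 515 − 3.5P = 6P − 245 gives 9.5P = 760, so P* = $80 and Q* = 235.
With the tax collected from sellers, supply shifts: Qs = 6(P − 28.5) − 245.
New equilibrium: consumers pay $98, sellers receive $69.5, Q = 172. (Wedge: Pb − Ps = 28.5.)
The less price-elastic side of the market bears the larger share of a per-unit tax.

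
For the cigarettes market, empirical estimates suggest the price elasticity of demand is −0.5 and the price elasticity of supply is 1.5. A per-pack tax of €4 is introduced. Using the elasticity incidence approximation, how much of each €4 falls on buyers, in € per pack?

Buyers bear ≈ €3 per pack.

Incidence ratio: buyers' share ≈ εs / (εs + |εd|) = 1.5 / (1.5 + 0.5) = 0.75.
So buyers bear ≈ 0.75 × €4 = €3; sellers bear €1.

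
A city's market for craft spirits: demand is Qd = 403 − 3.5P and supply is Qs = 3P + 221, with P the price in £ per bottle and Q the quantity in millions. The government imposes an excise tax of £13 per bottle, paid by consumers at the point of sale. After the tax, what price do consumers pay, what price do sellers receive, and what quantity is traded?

Before the tax: set 403 − 3.5P = 3P + 221 → P* = £28, Q* = 305.
With the tax collected from consumers, demand (in seller-price terms) shifts: Qd = 403 − 3.5(P + 13).
New equilibrium: consumers pay £34, sellers receive £21, Q = 284. (Wedge: Pb − Ps = 13.)
The less price-elastic side of the market bears the larger share of a per-unit tax.

Consumers pay £34; sellers receive £21; quantity = 284.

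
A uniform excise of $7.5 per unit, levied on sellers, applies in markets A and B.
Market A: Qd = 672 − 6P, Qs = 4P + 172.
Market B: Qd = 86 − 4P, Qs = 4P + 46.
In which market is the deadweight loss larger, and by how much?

Market A: pre-tax P* = $50, Q* = 372; post-tax Q = 354; deadweight loss = $67.5.
Market B: pre-tax P* = $5, Q* = 66; post-tax Q = 51; deadweight loss = $56.25.
Difference: $67.5 vs $56.25 → market A is larger by $11.25.

Market A, by $11.25.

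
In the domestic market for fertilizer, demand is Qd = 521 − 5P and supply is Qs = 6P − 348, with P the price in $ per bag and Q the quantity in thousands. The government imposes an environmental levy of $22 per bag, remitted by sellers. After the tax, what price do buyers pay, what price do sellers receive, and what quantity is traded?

Before the tax: set 521 − 5P = 6P − 348 → P* = $79, Q* = 126.
With the tax collected from sellers, supply shifts: Qs = 6(P − 22) − 348.
New equilibrium: buyers pay $91, sellers receive $69, Q = 66. (Wedge: Pb − Ps = 22.)

Buyers pay $91; sellers receive $69; quantity = 66.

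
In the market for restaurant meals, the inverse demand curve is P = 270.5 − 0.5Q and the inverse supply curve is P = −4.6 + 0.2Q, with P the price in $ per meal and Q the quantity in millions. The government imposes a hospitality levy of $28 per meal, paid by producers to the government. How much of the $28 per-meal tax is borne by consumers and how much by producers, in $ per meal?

Rewrite in direct form: Qd = 541 − 2P and Qs = 5P + 23.
Before the tax: set 541 − 2P = 5P + 23 → P* = $74, Q* = 393.
With the tax collected from producers, supply shifts: Qs = 5(P − 28) + 23.
New equilibrium: consumers pay $94, producers receive $66, Q = 353. (Wedge: Pb − Ps = 28.)
Burden on consumers: $20; on producers: $8. (They sum to $28.)

Consumers bear $20 per meal; producers bear $8 per meal.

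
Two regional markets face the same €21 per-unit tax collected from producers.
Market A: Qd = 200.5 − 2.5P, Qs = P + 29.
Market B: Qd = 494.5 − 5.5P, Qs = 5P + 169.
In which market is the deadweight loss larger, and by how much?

Market A: pre-tax P* = €49, Q* = 78; post-tax Q = 63; deadweight loss = €157.5.
Market B: pre-tax P* = €31, Q* = 324; post-tax Q = 269; deadweight loss = €577.5.
Difference: €157.5 vs €577.5 → market B is larger by €420.

Market B, by €420.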